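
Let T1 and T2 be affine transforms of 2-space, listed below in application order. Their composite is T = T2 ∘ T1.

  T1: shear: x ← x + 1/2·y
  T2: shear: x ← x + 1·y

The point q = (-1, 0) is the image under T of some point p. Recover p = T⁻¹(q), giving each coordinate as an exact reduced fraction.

p = (-1, 0)

T1 = [1 1/2 0; 0 1 0; 0 0 1]
T2·T1 = [1 3/2 0; 0 1 0; 0 0 1]
det M = 1; M⁻¹ = [1 -3/2 0; 0 1 0; 0 0 1]
M⁻¹ · (-1, 0)ᵀ = (-1, 0)ᵀ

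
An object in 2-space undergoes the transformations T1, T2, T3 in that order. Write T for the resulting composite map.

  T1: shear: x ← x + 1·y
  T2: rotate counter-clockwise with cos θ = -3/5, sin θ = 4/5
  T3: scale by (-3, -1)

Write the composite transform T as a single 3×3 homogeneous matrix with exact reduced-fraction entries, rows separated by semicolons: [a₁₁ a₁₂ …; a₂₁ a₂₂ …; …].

T1 = [1 1 0; 0 1 0; 0 0 1]
T2·T1 = [-3/5 -7/5 0; 4/5 1/5 0; 0 0 1]
T3·…·T1 = [9/5 21/5 0; -4/5 -1/5 0; 0 0 1]

T = [9/5 21/5 0; -4/5 -1/5 0; 0 0 1]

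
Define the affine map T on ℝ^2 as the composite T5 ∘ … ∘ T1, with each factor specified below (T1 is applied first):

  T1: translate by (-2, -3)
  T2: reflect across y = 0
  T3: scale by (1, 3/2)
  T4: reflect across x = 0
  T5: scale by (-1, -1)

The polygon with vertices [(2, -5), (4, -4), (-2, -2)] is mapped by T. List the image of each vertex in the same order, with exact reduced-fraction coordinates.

image vertices: (0, -12), (2, -21/2), (-4, -15/2)

T1 translate by (-2, -3): (2, -5) → (0, -8); (4, -4) → (2, -7); (-2, -2) → (-4, -5)
T2 reflect across y = 0: (0, -8) → (0, 8); (2, -7) → (2, 7); (-4, -5) → (-4, 5)
T3 scale by (1, 3/2): (0, 8) → (0, 12); (2, 7) → (2, 21/2); (-4, 5) → (-4, 15/2)
T4 reflect across x = 0: (0, 12) → (0, 12); (2, 21/2) → (-2, 21/2); (-4, 15/2) → (4, 15/2)
T5 scale by (-1, -1): (0, 12) → (0, -12); (-2, 21/2) → (2, -21/2); (4, 15/2) → (-4, -15/2)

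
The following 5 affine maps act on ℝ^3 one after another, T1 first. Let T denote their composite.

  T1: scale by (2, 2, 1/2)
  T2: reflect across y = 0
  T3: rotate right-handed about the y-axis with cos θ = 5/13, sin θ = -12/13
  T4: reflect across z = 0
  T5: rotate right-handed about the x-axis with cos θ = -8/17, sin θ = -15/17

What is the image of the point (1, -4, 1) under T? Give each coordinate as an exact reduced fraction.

T1 scale by (2, 2, 1/2): (1, -4, 1) → (2, -8, 1/2)
T2 reflect across y = 0: (2, -8, 1/2) → (2, 8, 1/2)
T3 rotate right-handed about the y-axis with cos θ = 5/13, sin θ = -12/13: (2, 8, 1/2) → (4/13, 8, 53/26)
T4 reflect across z = 0: (4/13, 8, 53/26) → (4/13, 8, -53/26)
T5 rotate right-handed about the x-axis with cos θ = -8/17, sin θ = -15/17: (4/13, 8, -53/26) → (4/13, -2459/442, -1348/221)

T(p) = (4/13, -2459/442, -1348/221)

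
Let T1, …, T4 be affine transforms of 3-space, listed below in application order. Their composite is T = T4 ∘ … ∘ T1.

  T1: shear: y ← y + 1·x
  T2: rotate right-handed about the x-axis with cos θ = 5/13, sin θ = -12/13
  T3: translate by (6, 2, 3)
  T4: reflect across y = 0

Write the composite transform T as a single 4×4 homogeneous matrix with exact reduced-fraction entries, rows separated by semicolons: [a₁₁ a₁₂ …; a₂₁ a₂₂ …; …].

T = [1 0 0 6; -5/13 -5/13 -12/13 -2; -12/13 -12/13 5/13 3; 0 0 0 1]

T1 = [1 0 0 0; 1 1 0 0; 0 0 1 0; 0 0 0 1]
T2·T1 = [1 0 0 0; 5/13 5/13 12/13 0; -12/13 -12/13 5/13 0; 0 0 0 1]
T3·…·T1 = [1 0 0 6; 5/13 5/13 12/13 2; -12/13 -12/13 5/13 3; 0 0 0 1]
T4·…·T1 = [1 0 0 6; -5/13 -5/13 -12/13 -2; -12/13 -12/13 5/13 3; 0 0 0 1]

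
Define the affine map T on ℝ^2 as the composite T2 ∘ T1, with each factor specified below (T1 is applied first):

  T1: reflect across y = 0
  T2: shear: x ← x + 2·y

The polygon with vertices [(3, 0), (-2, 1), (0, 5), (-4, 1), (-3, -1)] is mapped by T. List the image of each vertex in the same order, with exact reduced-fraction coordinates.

T1 reflect across y = 0: (3, 0) → (3, 0); (-2, 1) → (-2, -1); (0, 5) → (0, -5); (-4, 1) → (-4, -1); (-3, -1) → (-3, 1)
T2 shear: x ← x + 2·y: (3, 0) → (3, 0); (-2, -1) → (-4, -1); (0, -5) → (-10, -5); (-4, -1) → (-6, -1); (-3, 1) → (-1, 1)

image vertices: (3, 0), (-4, -1), (-10, -5), (-6, -1), (-1, 1)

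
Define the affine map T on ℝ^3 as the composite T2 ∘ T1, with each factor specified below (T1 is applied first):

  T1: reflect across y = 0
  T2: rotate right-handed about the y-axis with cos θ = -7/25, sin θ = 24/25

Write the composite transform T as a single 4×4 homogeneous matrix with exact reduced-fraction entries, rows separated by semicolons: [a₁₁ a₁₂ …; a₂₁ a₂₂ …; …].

T = [-7/25 0 24/25 0; 0 -1 0 0; -24/25 0 -7/25 0; 0 0 0 1]

T1 = [1 0 0 0; 0 -1 0 0; 0 0 1 0; 0 0 0 1]
T2·T1 = [-7/25 0 24/25 0; 0 -1 0 0; -24/25 0 -7/25 0; 0 0 0 1]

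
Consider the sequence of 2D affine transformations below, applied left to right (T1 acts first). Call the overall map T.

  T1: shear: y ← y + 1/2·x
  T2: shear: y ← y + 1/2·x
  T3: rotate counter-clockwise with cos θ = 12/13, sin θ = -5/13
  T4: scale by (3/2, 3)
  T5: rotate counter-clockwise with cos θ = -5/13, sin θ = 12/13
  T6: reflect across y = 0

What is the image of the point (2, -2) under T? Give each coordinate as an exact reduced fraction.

T1 shear: y ← y + 1/2·x: (2, -2) → (2, -1)
T2 shear: y ← y + 1/2·x: (2, -1) → (2, 0)
T3 rotate counter-clockwise with cos θ = 12/13, sin θ = -5/13: (2, 0) → (24/13, -10/13)
T4 scale by (3/2, 3): (24/13, -10/13) → (36/13, -30/13)
T5 rotate counter-clockwise with cos θ = -5/13, sin θ = 12/13: (36/13, -30/13) → (180/169, 582/169)
T6 reflect across y = 0: (180/169, 582/169) → (180/169, -582/169)

T(p) = (180/169, -582/169)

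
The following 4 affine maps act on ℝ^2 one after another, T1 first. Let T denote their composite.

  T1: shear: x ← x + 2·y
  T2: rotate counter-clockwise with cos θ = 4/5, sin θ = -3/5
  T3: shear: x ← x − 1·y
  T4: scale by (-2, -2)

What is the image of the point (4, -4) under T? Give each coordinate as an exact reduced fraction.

T(p) = (48/5, 8/5)

T1 shear: x ← x + 2·y: (4, -4) → (-4, -4)
T2 rotate counter-clockwise with cos θ = 4/5, sin θ = -3/5: (-4, -4) → (-28/5, -4/5)
T3 shear: x ← x − 1·y: (-28/5, -4/5) → (-24/5, -4/5)
T4 scale by (-2, -2): (-24/5, -4/5) → (48/5, 8/5)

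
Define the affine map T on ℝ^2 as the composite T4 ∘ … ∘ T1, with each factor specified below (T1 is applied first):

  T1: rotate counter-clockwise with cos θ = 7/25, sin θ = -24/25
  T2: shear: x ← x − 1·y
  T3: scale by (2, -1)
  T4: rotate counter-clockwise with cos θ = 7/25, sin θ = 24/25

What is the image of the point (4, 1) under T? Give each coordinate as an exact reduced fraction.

T1 rotate counter-clockwise with cos θ = 7/25, sin θ = -24/25: (4, 1) → (52/25, -89/25)
T2 shear: x ← x − 1·y: (52/25, -89/25) → (141/25, -89/25)
T3 scale by (2, -1): (141/25, -89/25) → (282/25, 89/25)
T4 rotate counter-clockwise with cos θ = 7/25, sin θ = 24/25: (282/25, 89/25) → (-162/625, 7391/625)

T(p) = (-162/625, 7391/625)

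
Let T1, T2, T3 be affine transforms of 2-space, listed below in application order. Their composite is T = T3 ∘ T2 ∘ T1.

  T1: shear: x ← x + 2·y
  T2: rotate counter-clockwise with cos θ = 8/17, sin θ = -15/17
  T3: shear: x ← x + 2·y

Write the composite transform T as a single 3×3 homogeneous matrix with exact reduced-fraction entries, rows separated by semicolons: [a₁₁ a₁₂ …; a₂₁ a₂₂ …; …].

T = [-22/17 -13/17 0; -15/17 -22/17 0; 0 0 1]

T1 = [1 2 0; 0 1 0; 0 0 1]
T2·T1 = [8/17 31/17 0; -15/17 -22/17 0; 0 0 1]
T3·…·T1 = [-22/17 -13/17 0; -15/17 -22/17 0; 0 0 1]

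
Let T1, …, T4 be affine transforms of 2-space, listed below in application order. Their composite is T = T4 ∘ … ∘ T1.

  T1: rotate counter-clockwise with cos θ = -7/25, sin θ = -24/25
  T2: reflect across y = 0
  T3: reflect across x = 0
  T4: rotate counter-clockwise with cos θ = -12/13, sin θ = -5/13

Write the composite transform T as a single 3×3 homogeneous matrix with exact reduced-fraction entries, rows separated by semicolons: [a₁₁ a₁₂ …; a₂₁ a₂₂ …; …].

T = [36/325 323/325 0; -323/325 36/325 0; 0 0 1]

T1 = [-7/25 24/25 0; -24/25 -7/25 0; 0 0 1]
T2·T1 = [-7/25 24/25 0; 24/25 7/25 0; 0 0 1]
T3·…·T1 = [7/25 -24/25 0; 24/25 7/25 0; 0 0 1]
T4·…·T1 = [36/325 323/325 0; -323/325 36/325 0; 0 0 1]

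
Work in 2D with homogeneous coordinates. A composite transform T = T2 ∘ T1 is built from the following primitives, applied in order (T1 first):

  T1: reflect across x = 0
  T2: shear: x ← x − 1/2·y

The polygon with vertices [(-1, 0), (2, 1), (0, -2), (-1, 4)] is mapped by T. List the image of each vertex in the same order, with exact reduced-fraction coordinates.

T1 reflect across x = 0: (-1, 0) → (1, 0); (2, 1) → (-2, 1); (0, -2) → (0, -2); (-1, 4) → (1, 4)
T2 shear: x ← x − 1/2·y: (1, 0) → (1, 0); (-2, 1) → (-5/2, 1); (0, -2) → (1, -2); (1, 4) → (-1, 4)

image vertices: (1, 0), (-5/2, 1), (1, -2), (-1, 4)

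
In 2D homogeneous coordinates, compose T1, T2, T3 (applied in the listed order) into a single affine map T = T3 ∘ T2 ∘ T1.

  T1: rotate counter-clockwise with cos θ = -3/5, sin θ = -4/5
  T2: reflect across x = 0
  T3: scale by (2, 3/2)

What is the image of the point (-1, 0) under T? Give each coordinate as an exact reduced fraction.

T1 rotate counter-clockwise with cos θ = -3/5, sin θ = -4/5: (-1, 0) → (3/5, 4/5)
T2 reflect across x = 0: (3/5, 4/5) → (-3/5, 4/5)
T3 scale by (2, 3/2): (-3/5, 4/5) → (-6/5, 6/5)

T(p) = (-6/5, 6/5)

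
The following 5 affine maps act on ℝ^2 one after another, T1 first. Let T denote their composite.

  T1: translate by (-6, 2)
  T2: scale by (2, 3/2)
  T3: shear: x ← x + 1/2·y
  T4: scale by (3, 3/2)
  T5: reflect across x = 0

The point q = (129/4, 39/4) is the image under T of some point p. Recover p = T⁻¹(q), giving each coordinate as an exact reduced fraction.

p = (-1, 7/3)

T1 = [1 0 -6; 0 1 2; 0 0 1]
T2·T1 = [2 0 -12; 0 3/2 3; 0 0 1]
T3·…·T1 = [2 3/4 -21/2; 0 3/2 3; 0 0 1]
T4·…·T1 = [6 9/4 -63/2; 0 9/4 9/2; 0 0 1]
T5·…·T1 = [-6 -9/4 63/2; 0 9/4 9/2; 0 0 1]
det M = -27/2; M⁻¹ = [-1/6 -1/6 6; 0 4/9 -2; 0 0 1]
M⁻¹ · (129/4, 39/4)ᵀ = (-1, 7/3)ᵀ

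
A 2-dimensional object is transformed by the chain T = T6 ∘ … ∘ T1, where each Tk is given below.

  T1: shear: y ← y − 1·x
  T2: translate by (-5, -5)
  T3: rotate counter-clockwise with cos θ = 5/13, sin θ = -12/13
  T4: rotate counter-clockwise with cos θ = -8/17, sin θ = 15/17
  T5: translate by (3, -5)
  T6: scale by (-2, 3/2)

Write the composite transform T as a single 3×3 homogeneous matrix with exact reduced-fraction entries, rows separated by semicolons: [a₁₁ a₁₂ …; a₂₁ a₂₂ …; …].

T1 = [1 0 0; -1 1 0; 0 0 1]
T2·T1 = [1 0 -5; -1 1 -5; 0 0 1]
T3·…·T1 = [-7/13 12/13 -85/13; -17/13 5/13 35/13; 0 0 1]
T4·…·T1 = [311/221 -171/221 155/221; 31/221 140/221 -1555/221; 0 0 1]
T5·…·T1 = [311/221 -171/221 818/221; 31/221 140/221 -2660/221; 0 0 1]
T6·…·T1 = [-622/221 342/221 -1636/221; 93/442 210/221 -3990/221; 0 0 1]

T = [-622/221 342/221 -1636/221; 93/442 210/221 -3990/221; 0 0 1]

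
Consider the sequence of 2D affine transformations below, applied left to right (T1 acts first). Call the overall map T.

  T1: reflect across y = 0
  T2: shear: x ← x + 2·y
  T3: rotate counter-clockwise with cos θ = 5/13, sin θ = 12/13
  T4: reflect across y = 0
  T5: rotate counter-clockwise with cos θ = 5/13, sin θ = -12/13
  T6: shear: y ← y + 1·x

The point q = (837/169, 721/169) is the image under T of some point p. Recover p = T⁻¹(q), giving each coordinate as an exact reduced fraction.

p = (5, 4)

T1 = [1 0 0; 0 -1 0; 0 0 1]
T2·T1 = [1 -2 0; 0 -1 0; 0 0 1]
T3·…·T1 = [5/13 2/13 0; 12/13 -29/13 0; 0 0 1]
T4·…·T1 = [5/13 2/13 0; -12/13 29/13 0; 0 0 1]
T5·…·T1 = [-119/169 358/169 0; -120/169 121/169 0; 0 0 1]
T6·…·T1 = [-119/169 358/169 0; -239/169 479/169 0; 0 0 1]
det M = 1; M⁻¹ = [479/169 -358/169 0; 239/169 -119/169 0; 0 0 1]
M⁻¹ · (837/169, 721/169)ᵀ = (5, 4)ᵀ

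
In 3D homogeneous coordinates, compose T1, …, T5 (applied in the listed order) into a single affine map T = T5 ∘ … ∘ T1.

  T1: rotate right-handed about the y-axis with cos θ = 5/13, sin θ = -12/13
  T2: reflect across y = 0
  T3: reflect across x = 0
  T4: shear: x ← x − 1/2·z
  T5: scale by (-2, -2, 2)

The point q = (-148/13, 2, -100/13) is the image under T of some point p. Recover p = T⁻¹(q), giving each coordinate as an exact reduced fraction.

T1 = [5/13 0 -12/13 0; 0 1 0 0; 12/13 0 5/13 0; 0 0 0 1]
T2·T1 = [5/13 0 -12/13 0; 0 -1 0 0; 12/13 0 5/13 0; 0 0 0 1]
T3·…·T1 = [-5/13 0 12/13 0; 0 -1 0 0; 12/13 0 5/13 0; 0 0 0 1]
T4·…·T1 = [-11/13 0 19/26 0; 0 -1 0 0; 12/13 0 5/13 0; 0 0 0 1]
T5·…·T1 = [22/13 0 -19/13 0; 0 2 0 0; 24/13 0 10/13 0; 0 0 0 1]
det M = 8; M⁻¹ = [5/26 0 19/52 0; 0 1/2 0 0; -6/13 0 11/26 0; 0 0 0 1]
M⁻¹ · (-148/13, 2, -100/13)ᵀ = (-5, 1, 2)ᵀ

p = (-5, 1, 2)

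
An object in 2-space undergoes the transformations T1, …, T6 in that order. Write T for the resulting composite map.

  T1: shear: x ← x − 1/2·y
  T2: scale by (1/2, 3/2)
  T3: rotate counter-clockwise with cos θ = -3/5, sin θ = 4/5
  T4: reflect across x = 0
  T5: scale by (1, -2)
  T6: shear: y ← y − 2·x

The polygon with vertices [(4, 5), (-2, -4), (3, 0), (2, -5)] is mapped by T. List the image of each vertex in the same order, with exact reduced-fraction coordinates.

T1 shear: x ← x − 1/2·y: (4, 5) → (3/2, 5); (-2, -4) → (0, -4); (3, 0) → (3, 0); (2, -5) → (9/2, -5)
T2 scale by (1/2, 3/2): (3/2, 5) → (3/4, 15/2); (0, -4) → (0, -6); (3, 0) → (3/2, 0); (9/2, -5) → (9/4, -15/2)
T3 rotate counter-clockwise with cos θ = -3/5, sin θ = 4/5: (3/4, 15/2) → (-129/20, -39/10); (0, -6) → (24/5, 18/5); (3/2, 0) → (-9/10, 6/5); (9/4, -15/2) → (93/20, 63/10)
T4 reflect across x = 0: (-129/20, -39/10) → (129/20, -39/10); (24/5, 18/5) → (-24/5, 18/5); (-9/10, 6/5) → (9/10, 6/5); (93/20, 63/10) → (-93/20, 63/10)
T5 scale by (1, -2): (129/20, -39/10) → (129/20, 39/5); (-24/5, 18/5) → (-24/5, -36/5); (9/10, 6/5) → (9/10, -12/5); (-93/20, 63/10) → (-93/20, -63/5)
T6 shear: y ← y − 2·x: (129/20, 39/5) → (129/20, -51/10); (-24/5, -36/5) → (-24/5, 12/5); (9/10, -12/5) → (9/10, -21/5); (-93/20, -63/5) → (-93/20, -33/10)

image vertices: (129/20, -51/10), (-24/5, 12/5), (9/10, -21/5), (-93/20, -33/10)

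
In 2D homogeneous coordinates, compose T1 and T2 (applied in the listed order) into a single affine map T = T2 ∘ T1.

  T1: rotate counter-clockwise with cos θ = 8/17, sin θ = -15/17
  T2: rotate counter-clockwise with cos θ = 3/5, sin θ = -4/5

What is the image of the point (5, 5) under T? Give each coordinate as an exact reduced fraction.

T(p) = (41/17, -113/17)

T1 rotate counter-clockwise with cos θ = 8/17, sin θ = -15/17: (5, 5) → (115/17, -35/17)
T2 rotate counter-clockwise with cos θ = 3/5, sin θ = -4/5: (115/17, -35/17) → (41/17, -113/17)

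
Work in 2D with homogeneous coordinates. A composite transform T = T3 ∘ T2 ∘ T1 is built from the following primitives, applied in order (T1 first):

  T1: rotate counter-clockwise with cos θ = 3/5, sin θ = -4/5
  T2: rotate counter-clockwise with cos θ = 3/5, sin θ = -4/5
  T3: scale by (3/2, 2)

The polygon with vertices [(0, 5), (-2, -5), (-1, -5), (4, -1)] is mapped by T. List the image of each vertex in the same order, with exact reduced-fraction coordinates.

T1 rotate counter-clockwise with cos θ = 3/5, sin θ = -4/5: (0, 5) → (4, 3); (-2, -5) → (-26/5, -7/5); (-1, -5) → (-23/5, -11/5); (4, -1) → (8/5, -19/5)
T2 rotate counter-clockwise with cos θ = 3/5, sin θ = -4/5: (4, 3) → (24/5, -7/5); (-26/5, -7/5) → (-106/25, 83/25); (-23/5, -11/5) → (-113/25, 59/25); (8/5, -19/5) → (-52/25, -89/25)
T3 scale by (3/2, 2): (24/5, -7/5) → (36/5, -14/5); (-106/25, 83/25) → (-159/25, 166/25); (-113/25, 59/25) → (-339/50, 118/25); (-52/25, -89/25) → (-78/25, -178/25)

image vertices: (36/5, -14/5), (-159/25, 166/25), (-339/50, 118/25), (-78/25, -178/25)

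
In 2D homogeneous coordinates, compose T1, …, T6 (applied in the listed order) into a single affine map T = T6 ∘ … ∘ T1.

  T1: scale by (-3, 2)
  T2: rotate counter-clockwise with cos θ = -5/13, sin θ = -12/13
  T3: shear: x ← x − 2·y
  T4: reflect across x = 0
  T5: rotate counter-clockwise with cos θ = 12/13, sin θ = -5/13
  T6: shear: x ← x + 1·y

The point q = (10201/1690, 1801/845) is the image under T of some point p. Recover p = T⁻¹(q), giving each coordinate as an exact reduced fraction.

p = (8/5, 5/4)

T1 = [-3 0 0; 0 2 0; 0 0 1]
T2·T1 = [15/13 24/13 0; 36/13 -10/13 0; 0 0 1]
T3·…·T1 = [-57/13 44/13 0; 36/13 -10/13 0; 0 0 1]
T4·…·T1 = [57/13 -44/13 0; 36/13 -10/13 0; 0 0 1]
T5·…·T1 = [864/169 -578/169 0; 147/169 100/169 0; 0 0 1]
T6·…·T1 = [1011/169 -478/169 0; 147/169 100/169 0; 0 0 1]
det M = 6; M⁻¹ = [50/507 239/507 0; -49/338 337/338 0; 0 0 1]
M⁻¹ · (10201/1690, 1801/845)ᵀ = (8/5, 5/4)ᵀ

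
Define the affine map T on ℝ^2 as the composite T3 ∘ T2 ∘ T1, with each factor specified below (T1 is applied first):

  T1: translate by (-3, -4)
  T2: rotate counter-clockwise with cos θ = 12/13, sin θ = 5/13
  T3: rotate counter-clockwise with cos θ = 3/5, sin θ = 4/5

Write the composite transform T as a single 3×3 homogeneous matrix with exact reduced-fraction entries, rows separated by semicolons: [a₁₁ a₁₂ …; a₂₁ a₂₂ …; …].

T1 = [1 0 -3; 0 1 -4; 0 0 1]
T2·T1 = [12/13 -5/13 -16/13; 5/13 12/13 -63/13; 0 0 1]
T3·…·T1 = [16/65 -63/65 204/65; 63/65 16/65 -253/65; 0 0 1]

T = [16/65 -63/65 204/65; 63/65 16/65 -253/65; 0 0 1]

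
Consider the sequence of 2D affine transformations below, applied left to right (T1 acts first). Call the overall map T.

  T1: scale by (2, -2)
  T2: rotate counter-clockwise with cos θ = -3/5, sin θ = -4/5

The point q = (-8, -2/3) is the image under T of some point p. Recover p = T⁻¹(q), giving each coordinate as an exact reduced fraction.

T1 = [2 0 0; 0 -2 0; 0 0 1]
T2·T1 = [-6/5 -8/5 0; -8/5 6/5 0; 0 0 1]
det M = -4; M⁻¹ = [-3/10 -2/5 0; -2/5 3/10 0; 0 0 1]
M⁻¹ · (-8, -2/3)ᵀ = (8/3, 3)ᵀ

p = (8/3, 3)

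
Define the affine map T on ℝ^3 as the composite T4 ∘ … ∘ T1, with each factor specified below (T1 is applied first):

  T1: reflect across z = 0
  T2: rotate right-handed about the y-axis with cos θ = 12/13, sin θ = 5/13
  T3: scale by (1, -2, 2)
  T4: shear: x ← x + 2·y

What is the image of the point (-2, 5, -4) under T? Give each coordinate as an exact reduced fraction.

T(p) = (-264/13, -10, 116/13)

T1 reflect across z = 0: (-2, 5, -4) → (-2, 5, 4)
T2 rotate right-handed about the y-axis with cos θ = 12/13, sin θ = 5/13: (-2, 5, 4) → (-4/13, 5, 58/13)
T3 scale by (1, -2, 2): (-4/13, 5, 58/13) → (-4/13, -10, 116/13)
T4 shear: x ← x + 2·y: (-4/13, -10, 116/13) → (-264/13, -10, 116/13)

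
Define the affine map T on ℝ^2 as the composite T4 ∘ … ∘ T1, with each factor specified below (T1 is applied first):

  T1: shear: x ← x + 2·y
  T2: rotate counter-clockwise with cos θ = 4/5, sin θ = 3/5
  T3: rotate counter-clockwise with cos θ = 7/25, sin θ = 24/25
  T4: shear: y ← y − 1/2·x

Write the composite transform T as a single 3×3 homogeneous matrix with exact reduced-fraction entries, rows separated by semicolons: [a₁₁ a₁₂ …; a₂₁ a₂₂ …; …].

T1 = [1 2 0; 0 1 0; 0 0 1]
T2·T1 = [4/5 1 0; 3/5 2 0; 0 0 1]
T3·…·T1 = [-44/125 -41/25 0; 117/125 38/25 0; 0 0 1]
T4·…·T1 = [-44/125 -41/25 0; 139/125 117/50 0; 0 0 1]

T = [-44/125 -41/25 0; 139/125 117/50 0; 0 0 1]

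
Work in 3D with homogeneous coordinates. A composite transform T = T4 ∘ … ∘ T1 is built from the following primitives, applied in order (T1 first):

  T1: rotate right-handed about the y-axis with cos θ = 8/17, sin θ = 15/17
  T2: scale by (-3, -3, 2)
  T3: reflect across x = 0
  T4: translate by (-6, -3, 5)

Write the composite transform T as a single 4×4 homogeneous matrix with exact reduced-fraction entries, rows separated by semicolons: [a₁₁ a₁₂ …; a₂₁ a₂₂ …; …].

T1 = [8/17 0 15/17 0; 0 1 0 0; -15/17 0 8/17 0; 0 0 0 1]
T2·T1 = [-24/17 0 -45/17 0; 0 -3 0 0; -30/17 0 16/17 0; 0 0 0 1]
T3·…·T1 = [24/17 0 45/17 0; 0 -3 0 0; -30/17 0 16/17 0; 0 0 0 1]
T4·…·T1 = [24/17 0 45/17 -6; 0 -3 0 -3; -30/17 0 16/17 5; 0 0 0 1]

T = [24/17 0 45/17 -6; 0 -3 0 -3; -30/17 0 16/17 5; 0 0 0 1]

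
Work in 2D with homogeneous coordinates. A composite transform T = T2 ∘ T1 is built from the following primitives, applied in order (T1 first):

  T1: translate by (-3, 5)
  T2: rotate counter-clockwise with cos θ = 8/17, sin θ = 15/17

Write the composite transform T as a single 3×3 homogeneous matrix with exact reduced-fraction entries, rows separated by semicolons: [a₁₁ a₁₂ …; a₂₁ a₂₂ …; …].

T = [8/17 -15/17 -99/17; 15/17 8/17 -5/17; 0 0 1]

T1 = [1 0 -3; 0 1 5; 0 0 1]
T2·T1 = [8/17 -15/17 -99/17; 15/17 8/17 -5/17; 0 0 1]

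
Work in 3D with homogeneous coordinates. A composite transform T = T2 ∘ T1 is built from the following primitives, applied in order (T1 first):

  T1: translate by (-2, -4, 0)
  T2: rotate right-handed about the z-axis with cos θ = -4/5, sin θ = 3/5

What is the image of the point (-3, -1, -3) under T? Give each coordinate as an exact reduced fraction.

T(p) = (7, 1, -3)

T1 translate by (-2, -4, 0): (-3, -1, -3) → (-5, -5, -3)
T2 rotate right-handed about the z-axis with cos θ = -4/5, sin θ = 3/5: (-5, -5, -3) → (7, 1, -3)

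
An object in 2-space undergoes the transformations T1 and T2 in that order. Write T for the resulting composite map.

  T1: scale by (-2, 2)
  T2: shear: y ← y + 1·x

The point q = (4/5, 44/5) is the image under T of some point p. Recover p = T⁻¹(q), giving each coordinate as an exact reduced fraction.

p = (-2/5, 4)

T1 = [-2 0 0; 0 2 0; 0 0 1]
T2·T1 = [-2 0 0; -2 2 0; 0 0 1]
det M = -4; M⁻¹ = [-1/2 0 0; -1/2 1/2 0; 0 0 1]
M⁻¹ · (4/5, 44/5)ᵀ = (-2/5, 4)ᵀ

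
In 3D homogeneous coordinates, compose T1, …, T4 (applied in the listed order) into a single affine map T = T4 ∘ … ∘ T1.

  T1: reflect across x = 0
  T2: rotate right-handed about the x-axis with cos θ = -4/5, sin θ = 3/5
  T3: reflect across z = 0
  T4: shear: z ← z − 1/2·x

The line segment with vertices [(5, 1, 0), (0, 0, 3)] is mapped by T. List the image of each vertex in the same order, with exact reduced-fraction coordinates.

image vertices: (-5, -4/5, 19/10), (0, -9/5, 12/5)

T1 reflect across x = 0: (5, 1, 0) → (-5, 1, 0); (0, 0, 3) → (0, 0, 3)
T2 rotate right-handed about the x-axis with cos θ = -4/5, sin θ = 3/5: (-5, 1, 0) → (-5, -4/5, 3/5); (0, 0, 3) → (0, -9/5, -12/5)
T3 reflect across z = 0: (-5, -4/5, 3/5) → (-5, -4/5, -3/5); (0, -9/5, -12/5) → (0, -9/5, 12/5)
T4 shear: z ← z − 1/2·x: (-5, -4/5, -3/5) → (-5, -4/5, 19/10); (0, -9/5, 12/5) → (0, -9/5, 12/5)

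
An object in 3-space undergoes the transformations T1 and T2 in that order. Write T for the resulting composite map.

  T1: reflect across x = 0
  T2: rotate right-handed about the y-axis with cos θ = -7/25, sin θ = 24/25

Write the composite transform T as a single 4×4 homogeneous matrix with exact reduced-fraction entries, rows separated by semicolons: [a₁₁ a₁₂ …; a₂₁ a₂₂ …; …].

T = [7/25 0 24/25 0; 0 1 0 0; 24/25 0 -7/25 0; 0 0 0 1]

T1 = [-1 0 0 0; 0 1 0 0; 0 0 1 0; 0 0 0 1]
T2·T1 = [7/25 0 24/25 0; 0 1 0 0; 24/25 0 -7/25 0; 0 0 0 1]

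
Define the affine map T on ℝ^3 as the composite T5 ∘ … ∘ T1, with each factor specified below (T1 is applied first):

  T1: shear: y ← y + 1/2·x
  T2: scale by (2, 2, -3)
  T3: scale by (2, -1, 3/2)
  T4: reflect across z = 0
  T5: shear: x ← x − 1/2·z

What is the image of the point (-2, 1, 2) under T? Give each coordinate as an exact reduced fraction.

T1 shear: y ← y + 1/2·x: (-2, 1, 2) → (-2, 0, 2)
T2 scale by (2, 2, -3): (-2, 0, 2) → (-4, 0, -6)
T3 scale by (2, -1, 3/2): (-4, 0, -6) → (-8, 0, -9)
T4 reflect across z = 0: (-8, 0, -9) → (-8, 0, 9)
T5 shear: x ← x − 1/2·z: (-8, 0, 9) → (-25/2, 0, 9)

T(p) = (-25/2, 0, 9)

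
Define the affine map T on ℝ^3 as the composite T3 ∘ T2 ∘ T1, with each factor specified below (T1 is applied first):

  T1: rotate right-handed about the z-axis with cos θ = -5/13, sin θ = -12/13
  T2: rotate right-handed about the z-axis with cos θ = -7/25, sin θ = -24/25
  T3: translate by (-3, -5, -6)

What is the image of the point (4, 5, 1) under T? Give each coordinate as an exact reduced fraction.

T1 rotate right-handed about the z-axis with cos θ = -5/13, sin θ = -12/13: (4, 5, 1) → (40/13, -73/13, 1)
T2 rotate right-handed about the z-axis with cos θ = -7/25, sin θ = -24/25: (40/13, -73/13, 1) → (-2032/325, -449/325, 1)
T3 translate by (-3, -5, -6): (-2032/325, -449/325, 1) → (-3007/325, -2074/325, -5)

T(p) = (-3007/325, -2074/325, -5)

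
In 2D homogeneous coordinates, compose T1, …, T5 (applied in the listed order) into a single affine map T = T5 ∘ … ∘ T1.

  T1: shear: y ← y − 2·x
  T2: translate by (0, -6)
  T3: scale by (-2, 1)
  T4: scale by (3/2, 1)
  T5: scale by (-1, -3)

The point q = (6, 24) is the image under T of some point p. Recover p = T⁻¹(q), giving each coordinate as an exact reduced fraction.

T1 = [1 0 0; -2 1 0; 0 0 1]
T2·T1 = [1 0 0; -2 1 -6; 0 0 1]
T3·…·T1 = [-2 0 0; -2 1 -6; 0 0 1]
T4·…·T1 = [-3 0 0; -2 1 -6; 0 0 1]
T5·…·T1 = [3 0 0; 6 -3 18; 0 0 1]
det M = -9; M⁻¹ = [1/3 0 0; 2/3 -1/3 6; 0 0 1]
M⁻¹ · (6, 24)ᵀ = (2, 2)ᵀ

p = (2, 2)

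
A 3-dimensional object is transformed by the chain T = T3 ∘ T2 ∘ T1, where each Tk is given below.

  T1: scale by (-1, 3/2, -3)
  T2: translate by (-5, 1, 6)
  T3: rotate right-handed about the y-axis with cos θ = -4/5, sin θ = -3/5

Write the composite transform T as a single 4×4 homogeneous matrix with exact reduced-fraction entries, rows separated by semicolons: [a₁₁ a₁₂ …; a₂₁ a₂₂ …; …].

T1 = [-1 0 0 0; 0 3/2 0 0; 0 0 -3 0; 0 0 0 1]
T2·T1 = [-1 0 0 -5; 0 3/2 0 1; 0 0 -3 6; 0 0 0 1]
T3·…·T1 = [4/5 0 9/5 2/5; 0 3/2 0 1; -3/5 0 12/5 -39/5; 0 0 0 1]

T = [4/5 0 9/5 2/5; 0 3/2 0 1; -3/5 0 12/5 -39/5; 0 0 0 1]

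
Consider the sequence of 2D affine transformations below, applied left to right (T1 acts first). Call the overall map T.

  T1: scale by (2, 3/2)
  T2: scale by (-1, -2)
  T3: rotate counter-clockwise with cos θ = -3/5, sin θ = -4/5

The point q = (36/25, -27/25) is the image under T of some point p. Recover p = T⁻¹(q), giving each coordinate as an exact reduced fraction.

p = (0, -3/5)

T1 = [2 0 0; 0 3/2 0; 0 0 1]
T2·T1 = [-2 0 0; 0 -3 0; 0 0 1]
T3·…·T1 = [6/5 -12/5 0; 8/5 9/5 0; 0 0 1]
det M = 6; M⁻¹ = [3/10 2/5 0; -4/15 1/5 0; 0 0 1]
M⁻¹ · (36/25, -27/25)ᵀ = (0, -3/5)ᵀ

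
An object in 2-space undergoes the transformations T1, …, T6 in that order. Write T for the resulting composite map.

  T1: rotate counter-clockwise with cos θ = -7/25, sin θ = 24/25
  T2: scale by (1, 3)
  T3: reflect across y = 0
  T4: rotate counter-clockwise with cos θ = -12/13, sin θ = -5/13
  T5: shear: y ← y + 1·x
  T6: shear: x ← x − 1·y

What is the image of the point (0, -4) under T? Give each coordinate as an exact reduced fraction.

T1 rotate counter-clockwise with cos θ = -7/25, sin θ = 24/25: (0, -4) → (96/25, 28/25)
T2 scale by (1, 3): (96/25, 28/25) → (96/25, 84/25)
T3 reflect across y = 0: (96/25, 84/25) → (96/25, -84/25)
T4 rotate counter-clockwise with cos θ = -12/13, sin θ = -5/13: (96/25, -84/25) → (-1572/325, 528/325)
T5 shear: y ← y + 1·x: (-1572/325, 528/325) → (-1572/325, -1044/325)
T6 shear: x ← x − 1·y: (-1572/325, -1044/325) → (-528/325, -1044/325)

T(p) = (-528/325, -1044/325)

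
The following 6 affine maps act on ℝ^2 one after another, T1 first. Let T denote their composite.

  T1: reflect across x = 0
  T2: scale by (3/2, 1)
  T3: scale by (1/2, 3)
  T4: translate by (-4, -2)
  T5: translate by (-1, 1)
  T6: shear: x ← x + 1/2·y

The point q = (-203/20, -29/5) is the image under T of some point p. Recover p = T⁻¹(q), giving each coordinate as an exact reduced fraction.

p = (3, -8/5)

T1 = [-1 0 0; 0 1 0; 0 0 1]
T2·T1 = [-3/2 0 0; 0 1 0; 0 0 1]
T3·…·T1 = [-3/4 0 0; 0 3 0; 0 0 1]
T4·…·T1 = [-3/4 0 -4; 0 3 -2; 0 0 1]
T5·…·T1 = [-3/4 0 -5; 0 3 -1; 0 0 1]
T6·…·T1 = [-3/4 3/2 -11/2; 0 3 -1; 0 0 1]
det M = -9/4; M⁻¹ = [-4/3 2/3 -20/3; 0 1/3 1/3; 0 0 1]
M⁻¹ · (-203/20, -29/5)ᵀ = (3, -8/5)ᵀ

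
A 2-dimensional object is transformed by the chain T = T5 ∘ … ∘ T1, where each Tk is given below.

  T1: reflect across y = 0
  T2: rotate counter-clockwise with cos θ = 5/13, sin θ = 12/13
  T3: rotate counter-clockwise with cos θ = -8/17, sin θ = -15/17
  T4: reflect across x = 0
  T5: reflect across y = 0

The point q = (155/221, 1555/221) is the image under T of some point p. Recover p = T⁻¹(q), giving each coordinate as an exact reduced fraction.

T1 = [1 0 0; 0 -1 0; 0 0 1]
T2·T1 = [5/13 12/13 0; 12/13 -5/13 0; 0 0 1]
T3·…·T1 = [140/221 -171/221 0; -171/221 -140/221 0; 0 0 1]
T4·…·T1 = [-140/221 171/221 0; -171/221 -140/221 0; 0 0 1]
T5·…·T1 = [-140/221 171/221 0; 171/221 140/221 0; 0 0 1]
det M = -1; M⁻¹ = [-140/221 171/221 0; 171/221 140/221 0; 0 0 1]
M⁻¹ · (155/221, 1555/221)ᵀ = (5, 5)ᵀ

p = (5, 5)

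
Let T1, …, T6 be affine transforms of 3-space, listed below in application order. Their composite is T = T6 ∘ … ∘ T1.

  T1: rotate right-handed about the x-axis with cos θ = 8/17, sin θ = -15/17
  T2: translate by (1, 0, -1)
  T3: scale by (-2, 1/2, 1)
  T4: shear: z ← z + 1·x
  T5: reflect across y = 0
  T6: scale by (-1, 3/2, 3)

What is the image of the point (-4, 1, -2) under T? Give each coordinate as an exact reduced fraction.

T(p) = (-6, 33/34, 162/17)

T1 rotate right-handed about the x-axis with cos θ = 8/17, sin θ = -15/17: (-4, 1, -2) → (-4, -22/17, -31/17)
T2 translate by (1, 0, -1): (-4, -22/17, -31/17) → (-3, -22/17, -48/17)
T3 scale by (-2, 1/2, 1): (-3, -22/17, -48/17) → (6, -11/17, -48/17)
T4 shear: z ← z + 1·x: (6, -11/17, -48/17) → (6, -11/17, 54/17)
T5 reflect across y = 0: (6, -11/17, 54/17) → (6, 11/17, 54/17)
T6 scale by (-1, 3/2, 3): (6, 11/17, 54/17) → (-6, 33/34, 162/17)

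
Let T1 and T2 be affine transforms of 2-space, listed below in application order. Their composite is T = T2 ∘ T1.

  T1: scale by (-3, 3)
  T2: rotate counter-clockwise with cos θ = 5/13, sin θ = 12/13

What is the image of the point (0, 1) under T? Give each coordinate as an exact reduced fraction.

T1 scale by (-3, 3): (0, 1) → (0, 3)
T2 rotate counter-clockwise with cos θ = 5/13, sin θ = 12/13: (0, 3) → (-36/13, 15/13)

T(p) = (-36/13, 15/13)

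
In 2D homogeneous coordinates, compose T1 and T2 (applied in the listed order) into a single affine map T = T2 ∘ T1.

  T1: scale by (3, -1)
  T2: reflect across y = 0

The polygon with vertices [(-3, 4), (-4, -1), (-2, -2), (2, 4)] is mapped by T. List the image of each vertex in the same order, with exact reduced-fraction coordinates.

T1 scale by (3, -1): (-3, 4) → (-9, -4); (-4, -1) → (-12, 1); (-2, -2) → (-6, 2); (2, 4) → (6, -4)
T2 reflect across y = 0: (-9, -4) → (-9, 4); (-12, 1) → (-12, -1); (-6, 2) → (-6, -2); (6, -4) → (6, 4)

image vertices: (-9, 4), (-12, -1), (-6, -2), (6, 4)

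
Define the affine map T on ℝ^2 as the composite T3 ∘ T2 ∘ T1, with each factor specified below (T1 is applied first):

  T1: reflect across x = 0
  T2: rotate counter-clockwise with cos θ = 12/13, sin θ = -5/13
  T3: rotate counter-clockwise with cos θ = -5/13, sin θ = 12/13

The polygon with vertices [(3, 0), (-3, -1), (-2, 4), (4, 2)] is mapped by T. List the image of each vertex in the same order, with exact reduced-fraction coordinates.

T1 reflect across x = 0: (3, 0) → (-3, 0); (-3, -1) → (3, -1); (-2, 4) → (2, 4); (4, 2) → (-4, 2)
T2 rotate counter-clockwise with cos θ = 12/13, sin θ = -5/13: (-3, 0) → (-36/13, 15/13); (3, -1) → (31/13, -27/13); (2, 4) → (44/13, 38/13); (-4, 2) → (-38/13, 44/13)
T3 rotate counter-clockwise with cos θ = -5/13, sin θ = 12/13: (-36/13, 15/13) → (0, -3); (31/13, -27/13) → (1, 3); (44/13, 38/13) → (-4, 2); (-38/13, 44/13) → (-2, -4)

image vertices: (0, -3), (1, 3), (-4, 2), (-2, -4)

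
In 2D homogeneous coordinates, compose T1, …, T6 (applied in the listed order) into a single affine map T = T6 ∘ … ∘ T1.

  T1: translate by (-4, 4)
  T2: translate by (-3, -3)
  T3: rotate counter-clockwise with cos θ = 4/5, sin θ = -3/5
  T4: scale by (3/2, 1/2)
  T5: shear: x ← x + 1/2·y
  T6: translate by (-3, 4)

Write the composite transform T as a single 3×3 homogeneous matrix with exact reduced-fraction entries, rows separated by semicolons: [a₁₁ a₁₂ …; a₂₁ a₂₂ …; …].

T = [21/20 11/10 -37/4; -3/10 2/5 13/2; 0 0 1]

T1 = [1 0 -4; 0 1 4; 0 0 1]
T2·T1 = [1 0 -7; 0 1 1; 0 0 1]
T3·…·T1 = [4/5 3/5 -5; -3/5 4/5 5; 0 0 1]
T4·…·T1 = [6/5 9/10 -15/2; -3/10 2/5 5/2; 0 0 1]
T5·…·T1 = [21/20 11/10 -25/4; -3/10 2/5 5/2; 0 0 1]
T6·…·T1 = [21/20 11/10 -37/4; -3/10 2/5 13/2; 0 0 1]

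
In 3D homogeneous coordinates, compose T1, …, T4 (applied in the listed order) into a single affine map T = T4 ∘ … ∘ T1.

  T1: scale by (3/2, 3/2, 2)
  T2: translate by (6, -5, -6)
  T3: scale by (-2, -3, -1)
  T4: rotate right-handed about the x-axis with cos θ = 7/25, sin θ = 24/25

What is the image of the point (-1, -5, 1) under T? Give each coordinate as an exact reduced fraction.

T1 scale by (3/2, 3/2, 2): (-1, -5, 1) → (-3/2, -15/2, 2)
T2 translate by (6, -5, -6): (-3/2, -15/2, 2) → (9/2, -25/2, -4)
T3 scale by (-2, -3, -1): (9/2, -25/2, -4) → (-9, 75/2, 4)
T4 rotate right-handed about the x-axis with cos θ = 7/25, sin θ = 24/25: (-9, 75/2, 4) → (-9, 333/50, 928/25)

T(p) = (-9, 333/50, 928/25)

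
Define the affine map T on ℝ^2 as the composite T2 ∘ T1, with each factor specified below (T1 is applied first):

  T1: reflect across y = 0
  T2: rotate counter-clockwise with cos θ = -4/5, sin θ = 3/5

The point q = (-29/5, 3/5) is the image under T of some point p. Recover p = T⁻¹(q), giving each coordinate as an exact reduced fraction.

p = (5, -3)

T1 = [1 0 0; 0 -1 0; 0 0 1]
T2·T1 = [-4/5 3/5 0; 3/5 4/5 0; 0 0 1]
det M = -1; M⁻¹ = [-4/5 3/5 0; 3/5 4/5 0; 0 0 1]
M⁻¹ · (-29/5, 3/5)ᵀ = (5, -3)ᵀ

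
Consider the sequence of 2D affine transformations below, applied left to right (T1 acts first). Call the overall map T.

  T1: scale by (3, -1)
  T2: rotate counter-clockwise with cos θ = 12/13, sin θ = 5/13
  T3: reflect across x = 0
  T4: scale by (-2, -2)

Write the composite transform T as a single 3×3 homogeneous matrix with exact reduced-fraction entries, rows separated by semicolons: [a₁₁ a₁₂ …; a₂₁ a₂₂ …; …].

T1 = [3 0 0; 0 -1 0; 0 0 1]
T2·T1 = [36/13 5/13 0; 15/13 -12/13 0; 0 0 1]
T3·…·T1 = [-36/13 -5/13 0; 15/13 -12/13 0; 0 0 1]
T4·…·T1 = [72/13 10/13 0; -30/13 24/13 0; 0 0 1]

T = [72/13 10/13 0; -30/13 24/13 0; 0 0 1]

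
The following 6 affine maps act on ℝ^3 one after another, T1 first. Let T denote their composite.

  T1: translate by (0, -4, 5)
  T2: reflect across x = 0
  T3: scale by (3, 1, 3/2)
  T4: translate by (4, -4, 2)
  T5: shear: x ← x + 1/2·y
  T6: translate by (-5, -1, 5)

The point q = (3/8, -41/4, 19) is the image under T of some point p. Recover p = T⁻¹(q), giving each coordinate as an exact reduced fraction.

T1 = [1 0 0 0; 0 1 0 -4; 0 0 1 5; 0 0 0 1]
T2·T1 = [-1 0 0 0; 0 1 0 -4; 0 0 1 5; 0 0 0 1]
T3·…·T1 = [-3 0 0 0; 0 1 0 -4; 0 0 3/2 15/2; 0 0 0 1]
T4·…·T1 = [-3 0 0 4; 0 1 0 -8; 0 0 3/2 19/2; 0 0 0 1]
T5·…·T1 = [-3 1/2 0 0; 0 1 0 -8; 0 0 3/2 19/2; 0 0 0 1]
T6·…·T1 = [-3 1/2 0 -5; 0 1 0 -9; 0 0 3/2 29/2; 0 0 0 1]
det M = -9/2; M⁻¹ = [-1/3 1/6 0 -1/6; 0 1 0 9; 0 0 2/3 -29/3; 0 0 0 1]
M⁻¹ · (3/8, -41/4, 19)ᵀ = (-2, -5/4, 3)ᵀ

p = (-2, -5/4, 3)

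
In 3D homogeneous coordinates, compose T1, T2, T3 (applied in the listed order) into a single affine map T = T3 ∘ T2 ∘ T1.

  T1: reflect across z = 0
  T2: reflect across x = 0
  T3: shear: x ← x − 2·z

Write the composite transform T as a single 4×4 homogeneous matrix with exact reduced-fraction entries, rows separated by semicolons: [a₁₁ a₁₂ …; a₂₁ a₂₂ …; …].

T1 = [1 0 0 0; 0 1 0 0; 0 0 -1 0; 0 0 0 1]
T2·T1 = [-1 0 0 0; 0 1 0 0; 0 0 -1 0; 0 0 0 1]
T3·…·T1 = [-1 0 2 0; 0 1 0 0; 0 0 -1 0; 0 0 0 1]

T = [-1 0 2 0; 0 1 0 0; 0 0 -1 0; 0 0 0 1]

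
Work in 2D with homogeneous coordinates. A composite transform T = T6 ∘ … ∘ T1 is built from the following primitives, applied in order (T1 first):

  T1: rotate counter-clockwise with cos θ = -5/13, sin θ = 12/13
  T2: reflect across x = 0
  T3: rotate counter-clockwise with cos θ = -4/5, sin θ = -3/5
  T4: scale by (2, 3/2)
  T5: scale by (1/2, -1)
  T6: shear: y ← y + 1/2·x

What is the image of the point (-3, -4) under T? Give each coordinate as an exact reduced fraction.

T(p) = (204/65, -111/26)

T1 rotate counter-clockwise with cos θ = -5/13, sin θ = 12/13: (-3, -4) → (63/13, -16/13)
T2 reflect across x = 0: (63/13, -16/13) → (-63/13, -16/13)
T3 rotate counter-clockwise with cos θ = -4/5, sin θ = -3/5: (-63/13, -16/13) → (204/65, 253/65)
T4 scale by (2, 3/2): (204/65, 253/65) → (408/65, 759/130)
T5 scale by (1/2, -1): (408/65, 759/130) → (204/65, -759/130)
T6 shear: y ← y + 1/2·x: (204/65, -759/130) → (204/65, -111/26)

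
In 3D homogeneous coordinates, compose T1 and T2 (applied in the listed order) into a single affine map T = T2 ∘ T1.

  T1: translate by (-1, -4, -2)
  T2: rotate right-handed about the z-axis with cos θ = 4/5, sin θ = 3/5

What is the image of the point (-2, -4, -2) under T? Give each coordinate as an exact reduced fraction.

T(p) = (12/5, -41/5, -4)

T1 translate by (-1, -4, -2): (-2, -4, -2) → (-3, -8, -4)
T2 rotate right-handed about the z-axis with cos θ = 4/5, sin θ = 3/5: (-3, -8, -4) → (12/5, -41/5, -4)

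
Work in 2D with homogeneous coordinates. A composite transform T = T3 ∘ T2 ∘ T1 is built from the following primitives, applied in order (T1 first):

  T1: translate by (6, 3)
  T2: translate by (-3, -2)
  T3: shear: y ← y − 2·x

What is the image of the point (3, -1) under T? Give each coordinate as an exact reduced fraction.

T1 translate by (6, 3): (3, -1) → (9, 2)
T2 translate by (-3, -2): (9, 2) → (6, 0)
T3 shear: y ← y − 2·x: (6, 0) → (6, -12)

T(p) = (6, -12)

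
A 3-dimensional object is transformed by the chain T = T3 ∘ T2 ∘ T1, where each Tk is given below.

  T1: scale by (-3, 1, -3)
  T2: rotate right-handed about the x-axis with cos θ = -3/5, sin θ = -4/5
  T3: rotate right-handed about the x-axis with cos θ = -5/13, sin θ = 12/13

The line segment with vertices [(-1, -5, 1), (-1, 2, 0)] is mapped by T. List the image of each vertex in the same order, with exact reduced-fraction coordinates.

image vertices: (3, -363/65, -109/65), (3, 126/65, -32/65)

T1 scale by (-3, 1, -3): (-1, -5, 1) → (3, -5, -3); (-1, 2, 0) → (3, 2, 0)
T2 rotate right-handed about the x-axis with cos θ = -3/5, sin θ = -4/5: (3, -5, -3) → (3, 3/5, 29/5); (3, 2, 0) → (3, -6/5, -8/5)
T3 rotate right-handed about the x-axis with cos θ = -5/13, sin θ = 12/13: (3, 3/5, 29/5) → (3, -363/65, -109/65); (3, -6/5, -8/5) → (3, 126/65, -32/65)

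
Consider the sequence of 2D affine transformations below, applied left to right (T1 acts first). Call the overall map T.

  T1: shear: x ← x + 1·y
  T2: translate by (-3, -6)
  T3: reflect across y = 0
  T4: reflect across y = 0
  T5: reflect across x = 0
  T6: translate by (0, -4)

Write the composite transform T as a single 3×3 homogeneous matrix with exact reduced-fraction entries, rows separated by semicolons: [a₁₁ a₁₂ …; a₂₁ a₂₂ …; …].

T = [-1 -1 3; 0 1 -10; 0 0 1]

T1 = [1 1 0; 0 1 0; 0 0 1]
T2·T1 = [1 1 -3; 0 1 -6; 0 0 1]
T3·…·T1 = [1 1 -3; 0 -1 6; 0 0 1]
T4·…·T1 = [1 1 -3; 0 1 -6; 0 0 1]
T5·…·T1 = [-1 -1 3; 0 1 -6; 0 0 1]
T6·…·T1 = [-1 -1 3; 0 1 -10; 0 0 1]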